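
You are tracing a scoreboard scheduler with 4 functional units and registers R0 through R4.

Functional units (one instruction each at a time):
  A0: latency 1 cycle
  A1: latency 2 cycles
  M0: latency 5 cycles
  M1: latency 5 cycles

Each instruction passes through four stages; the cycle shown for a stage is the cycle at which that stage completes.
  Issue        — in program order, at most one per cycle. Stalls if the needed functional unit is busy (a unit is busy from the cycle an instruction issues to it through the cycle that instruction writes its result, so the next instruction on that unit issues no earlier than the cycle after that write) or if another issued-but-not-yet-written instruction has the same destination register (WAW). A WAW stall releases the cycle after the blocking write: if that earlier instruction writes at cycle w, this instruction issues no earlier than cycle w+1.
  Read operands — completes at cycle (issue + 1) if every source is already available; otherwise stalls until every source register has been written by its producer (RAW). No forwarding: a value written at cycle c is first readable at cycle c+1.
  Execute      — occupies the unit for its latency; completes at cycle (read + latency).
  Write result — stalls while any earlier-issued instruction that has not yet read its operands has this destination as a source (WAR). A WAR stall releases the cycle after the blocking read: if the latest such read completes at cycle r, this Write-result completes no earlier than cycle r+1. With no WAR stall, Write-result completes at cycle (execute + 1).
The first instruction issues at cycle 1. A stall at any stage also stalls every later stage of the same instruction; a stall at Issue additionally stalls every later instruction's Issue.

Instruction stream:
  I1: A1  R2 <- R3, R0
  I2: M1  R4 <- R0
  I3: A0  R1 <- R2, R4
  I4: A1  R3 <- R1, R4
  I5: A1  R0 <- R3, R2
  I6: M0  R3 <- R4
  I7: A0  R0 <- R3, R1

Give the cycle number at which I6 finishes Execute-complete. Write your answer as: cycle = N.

cycle = 24

t=1  issue I1 (A1)
t=2  I1 read-ops · issue I2 (M1)
t=3  I2 read-ops · issue I3 (A0)
t=4  I1 finished on A1
t=5  I1→R2
t=6  issue I4 (A1)
t=8  I2 finished on M1
t=9  I2→R4
t=10  I3 read-ops
t=11  I3 finished on A0
t=12  I3→R1
t=13  I4 read-ops
t=15  I4 finished on A1
t=16  I4→R3
t=17  issue I5 (A1)
t=18  I5 read-ops · issue I6 (M0)
t=19  I6 read-ops
t=20  I5 finished on A1
t=21  I5→R0
t=22  issue I7 (A0)
t=24  I6 finished on M0
t=25  I6→R3
t=26  I7 read-ops
t=27  I7 finished on A0
t=28  I7→R0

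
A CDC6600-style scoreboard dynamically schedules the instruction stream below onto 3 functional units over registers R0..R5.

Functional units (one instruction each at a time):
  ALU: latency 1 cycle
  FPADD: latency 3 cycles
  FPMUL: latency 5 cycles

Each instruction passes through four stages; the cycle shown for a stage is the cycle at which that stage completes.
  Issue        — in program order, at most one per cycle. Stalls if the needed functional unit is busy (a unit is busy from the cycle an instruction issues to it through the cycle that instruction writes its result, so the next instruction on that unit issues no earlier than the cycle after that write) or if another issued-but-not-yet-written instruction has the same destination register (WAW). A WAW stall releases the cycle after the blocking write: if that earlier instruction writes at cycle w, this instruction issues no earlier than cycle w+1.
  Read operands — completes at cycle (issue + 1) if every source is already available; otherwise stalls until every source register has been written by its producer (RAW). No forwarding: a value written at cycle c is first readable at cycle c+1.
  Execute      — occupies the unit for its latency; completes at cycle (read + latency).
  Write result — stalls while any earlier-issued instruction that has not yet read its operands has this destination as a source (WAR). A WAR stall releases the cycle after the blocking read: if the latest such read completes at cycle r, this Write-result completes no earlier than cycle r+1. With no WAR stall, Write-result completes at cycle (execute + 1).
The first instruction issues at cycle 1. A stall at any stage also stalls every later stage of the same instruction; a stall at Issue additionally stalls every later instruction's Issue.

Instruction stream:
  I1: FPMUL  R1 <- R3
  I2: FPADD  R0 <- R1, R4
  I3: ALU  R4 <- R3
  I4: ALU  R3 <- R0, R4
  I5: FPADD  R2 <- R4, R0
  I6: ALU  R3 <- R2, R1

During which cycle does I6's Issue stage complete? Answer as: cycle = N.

cycle = 17

[1] issue I1 (FPMUL)
[2] I1 read-ops; issue I2 (FPADD)
[3] issue I3 (ALU)
[4] I3 read-ops
[5] I3 finished on ALU
[7] I1 finished on FPMUL
[8] I1→R1
[9] I2 read-ops
[10] I3→R4
[11] issue I4 (ALU)
[12] I2 finished on FPADD
[13] I2→R0
[14] I4 read-ops; issue I5 (FPADD)
[15] I4 finished on ALU; I5 read-ops
[16] I4→R3
[17] issue I6 (ALU)
[18] I5 finished on FPADD
[19] I5→R2
[20] I6 read-ops
[21] I6 finished on ALU
[22] I6→R3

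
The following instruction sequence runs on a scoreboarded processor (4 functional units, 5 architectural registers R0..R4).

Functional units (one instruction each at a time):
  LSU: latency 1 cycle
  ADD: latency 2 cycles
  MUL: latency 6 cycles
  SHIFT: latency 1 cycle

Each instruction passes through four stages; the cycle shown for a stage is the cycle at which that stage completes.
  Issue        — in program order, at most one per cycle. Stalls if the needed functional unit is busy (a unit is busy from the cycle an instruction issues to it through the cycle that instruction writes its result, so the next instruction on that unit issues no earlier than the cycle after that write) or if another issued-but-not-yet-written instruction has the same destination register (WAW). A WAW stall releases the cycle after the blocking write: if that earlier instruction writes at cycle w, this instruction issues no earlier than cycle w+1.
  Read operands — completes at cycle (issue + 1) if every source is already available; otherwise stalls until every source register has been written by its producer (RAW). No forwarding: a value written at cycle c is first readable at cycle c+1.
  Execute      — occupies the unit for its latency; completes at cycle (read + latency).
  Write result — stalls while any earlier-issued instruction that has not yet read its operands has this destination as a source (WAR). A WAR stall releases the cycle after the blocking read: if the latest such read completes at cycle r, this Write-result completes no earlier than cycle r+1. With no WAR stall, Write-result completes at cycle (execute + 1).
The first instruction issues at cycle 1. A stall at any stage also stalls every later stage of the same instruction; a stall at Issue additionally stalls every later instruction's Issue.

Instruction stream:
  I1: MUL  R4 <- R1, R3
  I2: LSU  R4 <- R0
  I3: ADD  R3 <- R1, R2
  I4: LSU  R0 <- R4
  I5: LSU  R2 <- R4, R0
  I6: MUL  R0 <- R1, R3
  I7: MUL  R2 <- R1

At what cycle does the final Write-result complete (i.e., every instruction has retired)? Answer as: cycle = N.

t=1  I1 issues→MUL
t=2  I1 reads
t=8  I1 exec-done
t=9  I1 writes R4
t=10  I2 issues→LSU
t=11  I2 reads, I3 issues→ADD
t=12  I2 exec-done, I3 reads
t=13  I2 writes R4
t=14  I3 exec-done, I4 issues→LSU
t=15  I3 writes R3, I4 reads
t=16  I4 exec-done
t=17  I4 writes R0
t=18  I5 issues→LSU
t=19  I5 reads, I6 issues→MUL
t=20  I5 exec-done, I6 reads
t=21  I5 writes R2
t=26  I6 exec-done
t=27  I6 writes R0
t=28  I7 issues→MUL
t=29  I7 reads
t=35  I7 exec-done
t=36  I7 writes R2

cycle = 36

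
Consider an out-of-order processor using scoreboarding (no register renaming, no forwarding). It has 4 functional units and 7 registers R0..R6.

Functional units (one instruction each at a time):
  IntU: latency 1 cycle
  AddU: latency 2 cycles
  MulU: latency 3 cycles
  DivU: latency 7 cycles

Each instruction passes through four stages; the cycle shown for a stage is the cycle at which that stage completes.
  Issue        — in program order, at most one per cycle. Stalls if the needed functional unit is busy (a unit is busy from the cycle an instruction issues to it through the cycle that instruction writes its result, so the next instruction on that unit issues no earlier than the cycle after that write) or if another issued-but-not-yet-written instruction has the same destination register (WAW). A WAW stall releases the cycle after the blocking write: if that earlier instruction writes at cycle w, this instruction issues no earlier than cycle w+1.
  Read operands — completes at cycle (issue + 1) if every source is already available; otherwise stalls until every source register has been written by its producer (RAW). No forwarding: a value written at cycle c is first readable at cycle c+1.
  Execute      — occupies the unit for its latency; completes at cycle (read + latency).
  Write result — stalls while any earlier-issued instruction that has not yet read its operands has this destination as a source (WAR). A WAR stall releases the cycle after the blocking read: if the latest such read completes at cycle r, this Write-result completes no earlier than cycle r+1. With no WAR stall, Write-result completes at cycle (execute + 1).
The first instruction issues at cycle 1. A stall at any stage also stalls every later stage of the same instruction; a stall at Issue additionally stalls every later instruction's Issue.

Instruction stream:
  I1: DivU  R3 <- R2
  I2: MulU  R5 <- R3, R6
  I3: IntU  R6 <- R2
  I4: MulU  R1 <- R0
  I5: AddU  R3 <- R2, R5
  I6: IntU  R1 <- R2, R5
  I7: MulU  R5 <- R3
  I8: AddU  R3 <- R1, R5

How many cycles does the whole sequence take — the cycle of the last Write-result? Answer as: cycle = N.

cycle = 32

t=1  I1→DivU
t=2  I1 RO · I2→MulU
t=3  I3→IntU
t=4  I3 RO
t=5  I3 EX
t=9  I1 EX
t=10  I1 WR R3
t=11  I2 RO
t=12  I3 WR R6
t=14  I2 EX
t=15  I2 WR R5
t=16  I4→MulU
t=17  I4 RO · I5→AddU
t=18  I5 RO
t=20  I4 EX · I5 EX
t=21  I4 WR R1 · I5 WR R3
t=22  I6→IntU
t=23  I6 RO · I7→MulU
t=24  I6 EX · I7 RO · I8→AddU
t=25  I6 WR R1
t=27  I7 EX
t=28  I7 WR R5
t=29  I8 RO
t=31  I8 EX
t=32  I8 WR R3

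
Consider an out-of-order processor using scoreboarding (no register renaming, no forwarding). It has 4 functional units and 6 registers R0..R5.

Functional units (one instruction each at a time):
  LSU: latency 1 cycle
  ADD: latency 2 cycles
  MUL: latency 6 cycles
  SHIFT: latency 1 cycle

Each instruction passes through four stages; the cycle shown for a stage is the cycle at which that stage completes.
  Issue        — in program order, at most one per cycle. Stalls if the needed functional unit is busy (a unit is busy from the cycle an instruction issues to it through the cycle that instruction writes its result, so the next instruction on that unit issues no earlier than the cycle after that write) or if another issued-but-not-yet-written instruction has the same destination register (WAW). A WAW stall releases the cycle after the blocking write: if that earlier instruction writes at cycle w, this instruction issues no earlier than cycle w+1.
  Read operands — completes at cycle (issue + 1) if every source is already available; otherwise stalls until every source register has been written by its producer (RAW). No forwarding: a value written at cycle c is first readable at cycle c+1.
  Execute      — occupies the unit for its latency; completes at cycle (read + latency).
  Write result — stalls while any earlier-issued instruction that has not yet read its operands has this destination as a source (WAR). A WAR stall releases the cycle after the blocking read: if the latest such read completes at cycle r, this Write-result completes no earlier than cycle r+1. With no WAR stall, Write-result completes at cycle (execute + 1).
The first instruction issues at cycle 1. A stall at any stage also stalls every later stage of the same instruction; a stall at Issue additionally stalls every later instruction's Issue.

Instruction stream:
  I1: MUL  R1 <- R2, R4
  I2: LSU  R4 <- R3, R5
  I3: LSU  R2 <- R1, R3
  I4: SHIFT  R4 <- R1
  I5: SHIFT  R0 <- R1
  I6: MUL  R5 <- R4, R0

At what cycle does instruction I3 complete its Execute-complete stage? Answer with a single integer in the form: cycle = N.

cycle = 11

t=1  issue I1 (MUL)
t=2  I1 read-ops | issue I2 (LSU)
t=3  I2 read-ops
t=4  I2 finished on LSU
t=5  I2→R4
t=6  issue I3 (LSU)
t=7  issue I4 (SHIFT)
t=8  I1 finished on MUL
t=9  I1→R1
t=10  I3 read-ops | I4 read-ops
t=11  I3 finished on LSU | I4 finished on SHIFT
t=12  I3→R2 | I4→R4
t=13  issue I5 (SHIFT)
t=14  I5 read-ops | issue I6 (MUL)
t=15  I5 finished on SHIFT
t=16  I5→R0
t=17  I6 read-ops
t=23  I6 finished on MUL
t=24  I6→R5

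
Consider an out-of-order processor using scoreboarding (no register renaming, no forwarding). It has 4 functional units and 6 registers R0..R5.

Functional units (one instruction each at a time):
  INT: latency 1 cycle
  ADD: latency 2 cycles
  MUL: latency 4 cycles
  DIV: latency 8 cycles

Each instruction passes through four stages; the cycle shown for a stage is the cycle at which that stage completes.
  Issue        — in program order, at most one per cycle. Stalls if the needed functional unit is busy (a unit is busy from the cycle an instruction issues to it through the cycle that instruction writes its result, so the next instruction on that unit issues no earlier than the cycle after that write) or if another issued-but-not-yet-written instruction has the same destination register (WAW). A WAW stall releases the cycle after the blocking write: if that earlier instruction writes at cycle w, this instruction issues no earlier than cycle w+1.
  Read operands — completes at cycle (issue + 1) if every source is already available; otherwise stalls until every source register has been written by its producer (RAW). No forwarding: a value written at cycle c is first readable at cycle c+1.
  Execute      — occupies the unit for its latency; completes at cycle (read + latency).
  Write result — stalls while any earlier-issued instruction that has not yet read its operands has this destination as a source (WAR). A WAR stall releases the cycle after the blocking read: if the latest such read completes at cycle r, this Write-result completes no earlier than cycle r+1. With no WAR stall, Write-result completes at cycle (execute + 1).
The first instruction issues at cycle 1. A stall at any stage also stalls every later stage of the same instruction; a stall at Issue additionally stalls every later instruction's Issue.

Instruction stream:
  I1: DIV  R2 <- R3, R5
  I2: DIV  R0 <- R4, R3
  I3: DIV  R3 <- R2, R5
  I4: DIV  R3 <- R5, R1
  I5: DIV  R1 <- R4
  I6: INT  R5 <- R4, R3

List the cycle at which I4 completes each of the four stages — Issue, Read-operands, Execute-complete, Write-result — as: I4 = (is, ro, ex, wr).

I4 = (34, 35, 43, 44)

I1  is:1  ro:2  ex:10  wr:11
I2  is:12  ro:13  ex:21  wr:22  — struct: DIV busy until I1 writes@11
I3  is:23  ro:24  ex:32  wr:33  — struct: DIV busy until I2 writes@22
I4  is:34  ro:35  ex:43  wr:44  — struct: DIV busy until I3 writes@33
I5  is:45  ro:46  ex:54  wr:55  — struct: DIV busy until I4 writes@44
I6  is:46  ro:47  ex:48  wr:49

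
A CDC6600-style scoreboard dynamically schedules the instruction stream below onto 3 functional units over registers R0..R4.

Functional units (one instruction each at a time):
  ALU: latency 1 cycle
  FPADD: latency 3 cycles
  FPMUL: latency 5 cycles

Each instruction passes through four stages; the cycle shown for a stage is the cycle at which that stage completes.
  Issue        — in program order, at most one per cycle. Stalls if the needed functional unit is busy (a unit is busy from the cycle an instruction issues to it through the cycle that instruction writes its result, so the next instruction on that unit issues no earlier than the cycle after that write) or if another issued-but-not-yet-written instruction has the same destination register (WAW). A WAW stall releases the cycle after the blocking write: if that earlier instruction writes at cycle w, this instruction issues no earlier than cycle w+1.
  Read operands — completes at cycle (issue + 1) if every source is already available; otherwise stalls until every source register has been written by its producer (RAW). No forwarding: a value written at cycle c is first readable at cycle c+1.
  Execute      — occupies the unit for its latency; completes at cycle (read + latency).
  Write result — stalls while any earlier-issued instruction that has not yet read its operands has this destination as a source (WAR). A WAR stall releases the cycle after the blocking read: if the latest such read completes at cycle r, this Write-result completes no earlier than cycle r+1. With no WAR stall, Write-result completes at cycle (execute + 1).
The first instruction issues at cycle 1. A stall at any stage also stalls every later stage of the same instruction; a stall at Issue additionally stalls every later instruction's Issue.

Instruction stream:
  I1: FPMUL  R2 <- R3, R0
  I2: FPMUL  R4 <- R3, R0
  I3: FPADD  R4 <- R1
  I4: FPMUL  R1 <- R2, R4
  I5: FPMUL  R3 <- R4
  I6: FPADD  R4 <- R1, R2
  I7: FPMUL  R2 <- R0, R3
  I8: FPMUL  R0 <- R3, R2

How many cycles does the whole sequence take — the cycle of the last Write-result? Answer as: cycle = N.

cycle = 53

[1] I1 dispatched to FPMUL
[2] I1 operands ready
[7] I1 complete
[8] R2←I1
[9] I2 dispatched to FPMUL
[10] I2 operands ready
[15] I2 complete
[16] R4←I2
[17] I3 dispatched to FPADD
[18] I3 operands ready · I4 dispatched to FPMUL
[21] I3 complete
[22] R4←I3
[23] I4 operands ready
[28] I4 complete
[29] R1←I4
[30] I5 dispatched to FPMUL
[31] I5 operands ready · I6 dispatched to FPADD
[32] I6 operands ready
[35] I6 complete
[36] I5 complete · R4←I6
[37] R3←I5
[38] I7 dispatched to FPMUL
[39] I7 operands ready
[44] I7 complete
[45] R2←I7
[46] I8 dispatched to FPMUL
[47] I8 operands ready
[52] I8 complete
[53] R0←I8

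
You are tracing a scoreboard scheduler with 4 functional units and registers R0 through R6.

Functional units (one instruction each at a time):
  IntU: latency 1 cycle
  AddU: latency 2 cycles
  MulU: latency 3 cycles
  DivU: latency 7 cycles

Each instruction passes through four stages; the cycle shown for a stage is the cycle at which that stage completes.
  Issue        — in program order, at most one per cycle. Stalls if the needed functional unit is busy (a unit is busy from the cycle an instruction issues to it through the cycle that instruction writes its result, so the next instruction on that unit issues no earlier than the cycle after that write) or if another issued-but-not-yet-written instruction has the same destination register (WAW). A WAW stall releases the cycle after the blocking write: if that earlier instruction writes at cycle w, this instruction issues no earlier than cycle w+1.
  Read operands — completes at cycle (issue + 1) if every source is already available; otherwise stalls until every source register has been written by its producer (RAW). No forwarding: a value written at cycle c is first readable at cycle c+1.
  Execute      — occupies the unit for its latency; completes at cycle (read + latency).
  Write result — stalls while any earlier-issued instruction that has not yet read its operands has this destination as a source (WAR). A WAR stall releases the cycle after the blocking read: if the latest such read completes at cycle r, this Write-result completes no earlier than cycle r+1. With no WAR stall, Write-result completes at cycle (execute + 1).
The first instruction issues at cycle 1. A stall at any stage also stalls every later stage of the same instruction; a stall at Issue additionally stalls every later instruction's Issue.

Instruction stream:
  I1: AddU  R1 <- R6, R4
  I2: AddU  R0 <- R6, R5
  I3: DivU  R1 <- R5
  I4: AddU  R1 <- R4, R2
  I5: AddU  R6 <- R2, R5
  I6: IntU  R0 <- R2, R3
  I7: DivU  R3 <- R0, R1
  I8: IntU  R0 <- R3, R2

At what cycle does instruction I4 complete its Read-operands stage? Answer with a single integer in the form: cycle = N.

I1  is:1  ro:2  ex:4  wr:5
I2  is:6  ro:7  ex:9  wr:10  — struct: AddU busy until I1 writes@5
I3  is:7  ro:8  ex:15  wr:16
I4  is:17  ro:18  ex:20  wr:21  — WAW R1: wait I3 write@16
I5  is:22  ro:23  ex:25  wr:26  — struct: AddU busy until I4 writes@21
I6  is:23  ro:24  ex:25  wr:26
I7  is:24  ro:27  ex:34  wr:35  — RAW R0: wait I6 write@26
I8  is:27  ro:36  ex:37  wr:38  — struct: IntU busy until I6 writes@26, RAW R3: wait I7 write@35

cycle = 18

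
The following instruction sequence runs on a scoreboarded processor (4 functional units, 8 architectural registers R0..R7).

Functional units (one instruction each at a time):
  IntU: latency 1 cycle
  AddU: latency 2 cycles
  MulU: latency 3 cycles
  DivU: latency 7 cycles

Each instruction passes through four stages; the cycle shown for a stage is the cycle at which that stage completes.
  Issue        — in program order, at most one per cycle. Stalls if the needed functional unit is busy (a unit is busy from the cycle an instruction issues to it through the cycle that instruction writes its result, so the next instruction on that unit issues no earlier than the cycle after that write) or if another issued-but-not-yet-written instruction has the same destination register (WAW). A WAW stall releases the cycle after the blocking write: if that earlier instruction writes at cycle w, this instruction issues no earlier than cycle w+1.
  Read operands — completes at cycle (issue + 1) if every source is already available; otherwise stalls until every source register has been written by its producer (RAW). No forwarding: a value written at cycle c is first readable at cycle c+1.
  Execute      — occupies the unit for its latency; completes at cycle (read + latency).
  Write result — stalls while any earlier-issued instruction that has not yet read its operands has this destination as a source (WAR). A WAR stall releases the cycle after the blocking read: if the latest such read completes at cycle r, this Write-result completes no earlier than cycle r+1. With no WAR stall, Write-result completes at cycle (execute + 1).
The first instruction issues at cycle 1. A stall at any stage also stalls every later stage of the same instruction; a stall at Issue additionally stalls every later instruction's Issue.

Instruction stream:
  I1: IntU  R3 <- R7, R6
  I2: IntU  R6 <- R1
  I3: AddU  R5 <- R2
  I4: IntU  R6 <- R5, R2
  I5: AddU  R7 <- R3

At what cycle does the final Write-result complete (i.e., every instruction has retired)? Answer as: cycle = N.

cycle = 15

c1: issue I1 (IntU)
c2: I1 read-ops
c3: I1 finished on IntU
c4: I1→R3
c5: issue I2 (IntU)
c6: I2 read-ops, issue I3 (AddU)
c7: I2 finished on IntU, I3 read-ops
c8: I2→R6
c9: I3 finished on AddU, issue I4 (IntU)
c10: I3→R5
c11: I4 read-ops, issue I5 (AddU)
c12: I4 finished on IntU, I5 read-ops
c13: I4→R6
c14: I5 finished on AddU
c15: I5→R7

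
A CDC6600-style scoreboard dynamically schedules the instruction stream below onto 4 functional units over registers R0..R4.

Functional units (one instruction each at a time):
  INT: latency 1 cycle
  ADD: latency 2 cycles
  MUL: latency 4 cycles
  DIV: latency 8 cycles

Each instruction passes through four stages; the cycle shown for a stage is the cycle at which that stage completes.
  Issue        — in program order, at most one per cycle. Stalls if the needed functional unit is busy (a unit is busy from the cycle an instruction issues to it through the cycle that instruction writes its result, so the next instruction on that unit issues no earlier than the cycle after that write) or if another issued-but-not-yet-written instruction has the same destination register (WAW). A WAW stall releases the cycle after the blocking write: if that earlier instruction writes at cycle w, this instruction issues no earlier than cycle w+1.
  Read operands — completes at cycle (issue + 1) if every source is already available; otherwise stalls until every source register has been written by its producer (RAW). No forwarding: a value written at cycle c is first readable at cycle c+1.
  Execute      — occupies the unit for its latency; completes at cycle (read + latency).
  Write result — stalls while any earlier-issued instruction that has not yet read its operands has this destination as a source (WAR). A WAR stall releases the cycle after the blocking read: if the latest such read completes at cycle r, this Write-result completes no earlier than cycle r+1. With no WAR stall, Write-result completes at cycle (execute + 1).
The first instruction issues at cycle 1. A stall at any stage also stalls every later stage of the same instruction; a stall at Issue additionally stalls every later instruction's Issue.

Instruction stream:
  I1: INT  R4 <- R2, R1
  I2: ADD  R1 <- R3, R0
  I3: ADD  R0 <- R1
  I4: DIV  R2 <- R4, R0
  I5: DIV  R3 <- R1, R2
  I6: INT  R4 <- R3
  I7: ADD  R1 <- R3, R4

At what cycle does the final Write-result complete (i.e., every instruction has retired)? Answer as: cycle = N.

c1: issue I1 (INT)
c2: I1 read-ops; issue I2 (ADD)
c3: I1 finished on INT; I2 read-ops
c4: I1→R4
c5: I2 finished on ADD
c6: I2→R1
c7: issue I3 (ADD)
c8: I3 read-ops; issue I4 (DIV)
c10: I3 finished on ADD
c11: I3→R0
c12: I4 read-ops
c20: I4 finished on DIV
c21: I4→R2
c22: issue I5 (DIV)
c23: I5 read-ops; issue I6 (INT)
c24: issue I7 (ADD)
c31: I5 finished on DIV
c32: I5→R3
c33: I6 read-ops
c34: I6 finished on INT
c35: I6→R4
c36: I7 read-ops
c38: I7 finished on ADD
c39: I7→R1

cycle = 39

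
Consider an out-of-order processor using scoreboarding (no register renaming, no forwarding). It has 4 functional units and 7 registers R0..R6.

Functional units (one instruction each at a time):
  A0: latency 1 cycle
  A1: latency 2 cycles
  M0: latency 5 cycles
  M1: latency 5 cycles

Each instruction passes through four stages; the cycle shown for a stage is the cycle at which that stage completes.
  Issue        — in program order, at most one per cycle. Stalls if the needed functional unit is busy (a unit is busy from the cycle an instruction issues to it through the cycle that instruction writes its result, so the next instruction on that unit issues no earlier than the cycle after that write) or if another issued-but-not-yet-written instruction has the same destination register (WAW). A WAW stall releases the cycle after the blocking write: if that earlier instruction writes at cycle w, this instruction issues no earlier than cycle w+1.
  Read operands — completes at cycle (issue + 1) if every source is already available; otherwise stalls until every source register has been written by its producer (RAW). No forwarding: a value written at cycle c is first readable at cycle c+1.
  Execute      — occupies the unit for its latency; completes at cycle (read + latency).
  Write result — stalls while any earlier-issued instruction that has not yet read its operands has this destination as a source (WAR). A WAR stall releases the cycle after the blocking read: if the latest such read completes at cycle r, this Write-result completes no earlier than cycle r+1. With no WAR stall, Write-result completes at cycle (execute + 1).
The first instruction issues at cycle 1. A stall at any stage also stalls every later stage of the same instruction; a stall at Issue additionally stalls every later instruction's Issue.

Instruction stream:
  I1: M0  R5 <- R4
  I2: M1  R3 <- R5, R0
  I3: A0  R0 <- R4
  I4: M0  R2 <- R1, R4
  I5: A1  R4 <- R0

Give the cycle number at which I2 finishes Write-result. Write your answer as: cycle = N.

cycle = 15

t=1  I1→M0
t=2  I1 RO · I2→M1
t=3  I3→A0
t=4  I3 RO
t=5  I3 EX
t=7  I1 EX
t=8  I1 WR R5
t=9  I2 RO · I4→M0
t=10  I3 WR R0 · I4 RO · I5→A1
t=11  I5 RO
t=13  I5 EX
t=14  I2 EX · I5 WR R4
t=15  I2 WR R3 · I4 EX
t=16  I4 WR R2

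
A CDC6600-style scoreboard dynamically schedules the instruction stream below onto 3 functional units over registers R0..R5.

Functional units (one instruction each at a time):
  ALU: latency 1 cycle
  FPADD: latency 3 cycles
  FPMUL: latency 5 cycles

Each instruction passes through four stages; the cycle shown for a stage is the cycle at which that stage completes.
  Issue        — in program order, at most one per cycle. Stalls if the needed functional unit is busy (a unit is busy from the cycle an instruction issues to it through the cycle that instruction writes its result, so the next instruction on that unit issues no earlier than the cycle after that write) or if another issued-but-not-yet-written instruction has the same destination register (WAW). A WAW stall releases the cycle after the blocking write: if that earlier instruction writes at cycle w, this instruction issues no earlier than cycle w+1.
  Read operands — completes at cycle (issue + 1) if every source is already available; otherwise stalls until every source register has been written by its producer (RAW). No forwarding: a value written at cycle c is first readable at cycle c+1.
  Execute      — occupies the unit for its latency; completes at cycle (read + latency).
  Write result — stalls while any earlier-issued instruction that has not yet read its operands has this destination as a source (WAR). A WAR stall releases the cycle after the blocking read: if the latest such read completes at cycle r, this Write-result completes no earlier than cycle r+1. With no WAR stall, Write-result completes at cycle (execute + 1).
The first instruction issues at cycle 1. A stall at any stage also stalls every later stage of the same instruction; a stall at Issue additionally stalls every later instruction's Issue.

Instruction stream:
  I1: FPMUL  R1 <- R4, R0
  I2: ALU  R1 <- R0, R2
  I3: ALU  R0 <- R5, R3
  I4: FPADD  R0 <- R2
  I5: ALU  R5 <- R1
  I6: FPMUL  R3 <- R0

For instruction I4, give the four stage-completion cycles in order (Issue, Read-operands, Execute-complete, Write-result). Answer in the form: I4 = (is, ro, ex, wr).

I4 = (17, 18, 21, 22)

cycle 1: I1 issues→FPMUL
cycle 2: I1 reads
cycle 7: I1 exec-done
cycle 8: I1 writes R1
cycle 9: I2 issues→ALU
cycle 10: I2 reads
cycle 11: I2 exec-done
cycle 12: I2 writes R1
cycle 13: I3 issues→ALU
cycle 14: I3 reads
cycle 15: I3 exec-done
cycle 16: I3 writes R0
cycle 17: I4 issues→FPADD
cycle 18: I4 reads, I5 issues→ALU
cycle 19: I5 reads, I6 issues→FPMUL
cycle 20: I5 exec-done
cycle 21: I4 exec-done, I5 writes R5
cycle 22: I4 writes R0
cycle 23: I6 reads
cycle 28: I6 exec-done
cycle 29: I6 writes R3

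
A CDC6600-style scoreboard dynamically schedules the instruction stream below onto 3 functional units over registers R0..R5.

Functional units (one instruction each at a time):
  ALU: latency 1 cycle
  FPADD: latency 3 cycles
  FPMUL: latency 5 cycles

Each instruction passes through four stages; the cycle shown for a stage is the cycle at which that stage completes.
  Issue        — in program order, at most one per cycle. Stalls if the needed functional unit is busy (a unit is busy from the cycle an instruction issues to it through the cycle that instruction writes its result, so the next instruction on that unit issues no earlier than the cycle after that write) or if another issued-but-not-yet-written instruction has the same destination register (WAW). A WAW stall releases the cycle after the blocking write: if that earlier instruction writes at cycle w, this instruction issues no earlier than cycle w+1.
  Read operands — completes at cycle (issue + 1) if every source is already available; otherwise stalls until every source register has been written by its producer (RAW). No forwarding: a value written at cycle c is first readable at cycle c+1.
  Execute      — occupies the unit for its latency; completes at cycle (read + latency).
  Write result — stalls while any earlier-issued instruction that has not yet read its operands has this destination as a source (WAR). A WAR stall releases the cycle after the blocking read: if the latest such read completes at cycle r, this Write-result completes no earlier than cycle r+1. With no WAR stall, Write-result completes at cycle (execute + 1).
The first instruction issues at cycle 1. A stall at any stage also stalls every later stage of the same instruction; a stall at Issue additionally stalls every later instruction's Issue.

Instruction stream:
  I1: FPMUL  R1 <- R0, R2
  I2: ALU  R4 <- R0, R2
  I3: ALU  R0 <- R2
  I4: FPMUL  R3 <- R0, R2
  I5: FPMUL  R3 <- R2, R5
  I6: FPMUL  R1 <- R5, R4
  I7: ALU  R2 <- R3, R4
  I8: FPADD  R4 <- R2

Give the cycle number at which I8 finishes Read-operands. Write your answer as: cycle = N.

[I1] 1/2/7/8
[I2] 2/3/4/5
[I3] 6/7/8/9  (struct: ALU busy until I2 writes@5)
[I4] 9/10/15/16  (struct: FPMUL busy until I1 writes@8)
[I5] 17/18/23/24  (struct: FPMUL busy until I4 writes@16)
[I6] 25/26/31/32  (struct: FPMUL busy until I5 writes@24)
[I7] 26/27/28/29
[I8] 27/30/33/34  (RAW R2: wait I7 write@29)

cycle = 30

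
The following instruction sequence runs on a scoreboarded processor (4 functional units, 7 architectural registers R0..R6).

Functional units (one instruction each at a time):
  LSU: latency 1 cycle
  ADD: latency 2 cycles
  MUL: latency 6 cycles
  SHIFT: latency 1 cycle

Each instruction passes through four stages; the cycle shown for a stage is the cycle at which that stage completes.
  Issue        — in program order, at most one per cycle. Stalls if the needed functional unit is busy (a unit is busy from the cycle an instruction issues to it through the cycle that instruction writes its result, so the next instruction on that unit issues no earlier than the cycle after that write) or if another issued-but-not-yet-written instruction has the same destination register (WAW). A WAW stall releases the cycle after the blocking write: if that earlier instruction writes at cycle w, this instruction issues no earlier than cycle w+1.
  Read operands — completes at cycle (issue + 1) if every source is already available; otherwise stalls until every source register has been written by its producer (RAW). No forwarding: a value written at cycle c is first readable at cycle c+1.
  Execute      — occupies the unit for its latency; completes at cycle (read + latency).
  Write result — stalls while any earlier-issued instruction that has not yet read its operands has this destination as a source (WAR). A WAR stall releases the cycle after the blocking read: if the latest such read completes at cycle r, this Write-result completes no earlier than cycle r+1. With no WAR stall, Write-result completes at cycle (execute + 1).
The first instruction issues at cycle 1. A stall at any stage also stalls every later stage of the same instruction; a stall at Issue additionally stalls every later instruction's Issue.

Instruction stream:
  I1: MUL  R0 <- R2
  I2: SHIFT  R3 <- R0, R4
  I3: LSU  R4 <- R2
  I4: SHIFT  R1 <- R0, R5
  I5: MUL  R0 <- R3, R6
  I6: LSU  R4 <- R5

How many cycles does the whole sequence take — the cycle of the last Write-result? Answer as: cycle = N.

t=1  I1 issues→MUL
t=2  I1 reads; I2 issues→SHIFT
t=3  I3 issues→LSU
t=4  I3 reads
t=5  I3 exec-done
t=8  I1 exec-done
t=9  I1 writes R0
t=10  I2 reads
t=11  I2 exec-done; I3 writes R4
t=12  I2 writes R3
t=13  I4 issues→SHIFT
t=14  I4 reads; I5 issues→MUL
t=15  I4 exec-done; I5 reads; I6 issues→LSU
t=16  I4 writes R1; I6 reads
t=17  I6 exec-done
t=18  I6 writes R4
t=21  I5 exec-done
t=22  I5 writes R0

cycle = 22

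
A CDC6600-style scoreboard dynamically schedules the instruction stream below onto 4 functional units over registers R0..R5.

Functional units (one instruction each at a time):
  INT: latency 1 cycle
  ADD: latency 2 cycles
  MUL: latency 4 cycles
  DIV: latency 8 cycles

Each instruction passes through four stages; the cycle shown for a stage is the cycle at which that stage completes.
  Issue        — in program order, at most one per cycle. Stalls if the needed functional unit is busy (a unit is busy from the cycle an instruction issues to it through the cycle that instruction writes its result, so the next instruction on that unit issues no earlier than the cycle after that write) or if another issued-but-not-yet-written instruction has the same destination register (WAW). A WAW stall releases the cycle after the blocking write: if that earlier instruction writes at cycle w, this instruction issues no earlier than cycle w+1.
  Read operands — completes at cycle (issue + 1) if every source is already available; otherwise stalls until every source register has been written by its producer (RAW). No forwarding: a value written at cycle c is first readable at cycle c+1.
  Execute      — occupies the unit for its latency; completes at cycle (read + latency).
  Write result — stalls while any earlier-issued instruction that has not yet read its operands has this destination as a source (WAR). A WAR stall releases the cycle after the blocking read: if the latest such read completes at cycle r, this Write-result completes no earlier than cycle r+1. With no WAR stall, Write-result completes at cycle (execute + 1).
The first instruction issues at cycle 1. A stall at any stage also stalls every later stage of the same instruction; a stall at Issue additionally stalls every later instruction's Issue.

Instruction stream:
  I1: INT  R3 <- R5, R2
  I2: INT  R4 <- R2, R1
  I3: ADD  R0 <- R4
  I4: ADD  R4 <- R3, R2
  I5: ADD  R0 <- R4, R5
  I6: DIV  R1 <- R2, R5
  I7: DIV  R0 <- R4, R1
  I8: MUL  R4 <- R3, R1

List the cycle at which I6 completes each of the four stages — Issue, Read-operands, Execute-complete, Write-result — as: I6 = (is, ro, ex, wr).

I6 = (19, 20, 28, 29)

t=1  issue I1 (INT)
t=2  I1 read-ops
t=3  I1 finished on INT
t=4  I1→R3
t=5  issue I2 (INT)
t=6  I2 read-ops | issue I3 (ADD)
t=7  I2 finished on INT
t=8  I2→R4
t=9  I3 read-ops
t=11  I3 finished on ADD
t=12  I3→R0
t=13  issue I4 (ADD)
t=14  I4 read-ops
t=16  I4 finished on ADD
t=17  I4→R4
t=18  issue I5 (ADD)
t=19  I5 read-ops | issue I6 (DIV)
t=20  I6 read-ops
t=21  I5 finished on ADD
t=22  I5→R0
t=28  I6 finished on DIV
t=29  I6→R1
t=30  issue I7 (DIV)
t=31  I7 read-ops | issue I8 (MUL)
t=32  I8 read-ops
t=36  I8 finished on MUL
t=37  I8→R4
t=39  I7 finished on DIV
t=40  I7→R0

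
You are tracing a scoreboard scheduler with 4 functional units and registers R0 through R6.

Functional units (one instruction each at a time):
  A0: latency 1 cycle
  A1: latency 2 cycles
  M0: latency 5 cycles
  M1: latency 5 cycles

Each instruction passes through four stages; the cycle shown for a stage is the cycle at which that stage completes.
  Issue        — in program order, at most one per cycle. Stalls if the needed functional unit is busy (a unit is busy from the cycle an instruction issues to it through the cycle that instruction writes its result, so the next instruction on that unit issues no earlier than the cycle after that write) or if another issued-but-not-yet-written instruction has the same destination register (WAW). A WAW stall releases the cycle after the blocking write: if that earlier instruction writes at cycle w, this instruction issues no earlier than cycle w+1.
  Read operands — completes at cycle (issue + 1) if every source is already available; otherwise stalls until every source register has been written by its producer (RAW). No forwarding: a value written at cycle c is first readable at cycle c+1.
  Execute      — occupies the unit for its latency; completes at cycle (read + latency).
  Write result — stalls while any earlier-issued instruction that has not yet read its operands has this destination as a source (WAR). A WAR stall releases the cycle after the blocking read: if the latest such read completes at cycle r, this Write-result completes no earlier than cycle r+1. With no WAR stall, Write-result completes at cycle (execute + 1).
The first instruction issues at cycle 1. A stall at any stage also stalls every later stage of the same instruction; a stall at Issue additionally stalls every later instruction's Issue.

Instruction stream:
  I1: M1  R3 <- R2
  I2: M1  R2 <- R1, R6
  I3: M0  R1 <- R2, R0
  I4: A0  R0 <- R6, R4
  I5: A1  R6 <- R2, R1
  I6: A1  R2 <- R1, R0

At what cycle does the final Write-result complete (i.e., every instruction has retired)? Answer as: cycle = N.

cycle = 32

t=1  issue I1 (M1)
t=2  I1 read-ops
t=7  I1 finished on M1
t=8  I1→R3
t=9  issue I2 (M1)
t=10  I2 read-ops; issue I3 (M0)
t=11  issue I4 (A0)
t=12  I4 read-ops; issue I5 (A1)
t=13  I4 finished on A0
t=15  I2 finished on M1
t=16  I2→R2
t=17  I3 read-ops
t=18  I4→R0
t=22  I3 finished on M0
t=23  I3→R1
t=24  I5 read-ops
t=26  I5 finished on A1
t=27  I5→R6
t=28  issue I6 (A1)
t=29  I6 read-ops
t=31  I6 finished on A1
t=32  I6→R2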